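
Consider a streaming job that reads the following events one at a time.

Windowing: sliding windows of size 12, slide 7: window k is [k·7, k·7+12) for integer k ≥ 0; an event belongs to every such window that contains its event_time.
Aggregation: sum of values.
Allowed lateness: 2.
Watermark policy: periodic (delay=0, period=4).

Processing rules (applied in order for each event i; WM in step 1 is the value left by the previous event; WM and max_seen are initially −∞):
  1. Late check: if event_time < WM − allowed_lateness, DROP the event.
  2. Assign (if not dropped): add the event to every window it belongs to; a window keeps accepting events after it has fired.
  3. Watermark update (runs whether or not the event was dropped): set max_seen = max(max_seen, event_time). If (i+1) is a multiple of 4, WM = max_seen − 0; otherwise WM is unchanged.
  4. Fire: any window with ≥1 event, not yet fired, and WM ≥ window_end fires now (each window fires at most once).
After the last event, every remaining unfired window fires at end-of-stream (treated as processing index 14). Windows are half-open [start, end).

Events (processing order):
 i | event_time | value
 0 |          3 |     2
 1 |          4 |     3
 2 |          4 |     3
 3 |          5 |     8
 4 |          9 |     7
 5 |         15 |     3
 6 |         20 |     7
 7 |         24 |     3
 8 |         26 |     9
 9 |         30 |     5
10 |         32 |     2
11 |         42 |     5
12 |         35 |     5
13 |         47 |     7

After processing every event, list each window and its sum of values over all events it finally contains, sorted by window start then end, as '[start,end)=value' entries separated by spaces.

i=0 t=3 v=2: → [0,12); WM=−∞
i=1 t=4 v=3: → [0,12); WM=−∞
i=2 t=4 v=3: → [0,12); WM=−∞
i=3 t=5 v=8: → [0,12); WM=5
i=4 t=9 v=7: → [7,19),[0,12); WM=5
i=5 t=15 v=3: → [14,26),[7,19); WM=5
i=6 t=20 v=7: → [14,26); WM=5
i=7 t=24 v=3: → [21,33),[14,26); WM=24; [0,12) fires=23 [7,19) fires=10
i=8 t=26 v=9: → [21,33); WM=24
i=9 t=30 v=5: → [28,40),[21,33); WM=24
i=10 t=32 v=2: → [28,40),[21,33); WM=24
i=11 t=42 v=5: → [42,54),[35,47); WM=42; [14,26) fires=13 [21,33) fires=19 [28,40) fires=7
i=12 t=35 v=5: DROP (t<42-2); WM=42
i=13 t=47 v=7: → [42,54); WM=42

[0,12)=23 [7,19)=10 [14,26)=13 [21,33)=19 [28,40)=7 [35,47)=5 [42,54)=12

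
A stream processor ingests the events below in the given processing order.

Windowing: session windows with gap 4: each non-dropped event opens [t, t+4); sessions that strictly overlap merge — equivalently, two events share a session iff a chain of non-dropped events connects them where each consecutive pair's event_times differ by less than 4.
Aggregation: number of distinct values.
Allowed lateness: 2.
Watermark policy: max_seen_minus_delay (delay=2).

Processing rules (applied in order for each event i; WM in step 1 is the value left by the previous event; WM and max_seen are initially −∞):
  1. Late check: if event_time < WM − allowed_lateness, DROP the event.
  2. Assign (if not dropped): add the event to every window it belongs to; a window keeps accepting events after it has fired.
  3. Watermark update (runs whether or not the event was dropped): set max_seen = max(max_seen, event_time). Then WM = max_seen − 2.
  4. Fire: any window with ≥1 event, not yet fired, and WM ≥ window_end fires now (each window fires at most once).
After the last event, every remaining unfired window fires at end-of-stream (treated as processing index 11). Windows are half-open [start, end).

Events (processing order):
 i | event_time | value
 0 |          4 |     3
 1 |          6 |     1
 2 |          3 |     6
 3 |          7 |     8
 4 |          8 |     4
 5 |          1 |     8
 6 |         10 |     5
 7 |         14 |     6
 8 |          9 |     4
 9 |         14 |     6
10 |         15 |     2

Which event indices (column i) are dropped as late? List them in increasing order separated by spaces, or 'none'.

i=0 t=4 v=3: → [4,8); WM=2
i=1 t=6 v=1: → [4,10); WM=4
i=2 t=3 v=6: → [3,10); WM=4
i=3 t=7 v=8: → [3,11); WM=5
i=4 t=8 v=4: → [3,12); WM=6
i=5 t=1 v=8: DROP (t<6-2); WM=6
i=6 t=10 v=5: → [3,14); WM=8
i=7 t=14 v=6: → [14,18); WM=12
i=8 t=9 v=4: DROP (t<12-2); WM=12
i=9 t=14 v=6: → [14,18); WM=12
i=10 t=15 v=2: → [14,19); WM=13

5 8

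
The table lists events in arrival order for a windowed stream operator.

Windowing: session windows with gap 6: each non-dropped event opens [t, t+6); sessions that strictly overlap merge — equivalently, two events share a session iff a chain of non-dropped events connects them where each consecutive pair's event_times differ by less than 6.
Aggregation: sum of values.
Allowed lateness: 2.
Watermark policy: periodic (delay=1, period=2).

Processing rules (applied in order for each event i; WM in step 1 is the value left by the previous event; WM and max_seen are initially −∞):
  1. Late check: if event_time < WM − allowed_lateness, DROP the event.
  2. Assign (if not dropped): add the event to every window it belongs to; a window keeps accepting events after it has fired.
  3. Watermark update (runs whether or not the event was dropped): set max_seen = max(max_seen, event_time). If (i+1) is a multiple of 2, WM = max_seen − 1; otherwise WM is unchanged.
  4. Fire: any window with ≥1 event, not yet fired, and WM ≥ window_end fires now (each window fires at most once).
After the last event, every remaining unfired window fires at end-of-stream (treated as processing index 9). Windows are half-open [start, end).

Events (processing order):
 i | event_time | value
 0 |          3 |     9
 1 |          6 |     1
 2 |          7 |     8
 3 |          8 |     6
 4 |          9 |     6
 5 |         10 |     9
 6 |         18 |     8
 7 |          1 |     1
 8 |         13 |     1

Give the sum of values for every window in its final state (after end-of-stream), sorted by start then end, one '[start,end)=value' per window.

[3,16)=39 [18,24)=8

i=0 t=3 v=9: → [3,9); WM=−∞
i=1 t=6 v=1: → [3,12); WM=5
i=2 t=7 v=8: → [3,13); WM=5
i=3 t=8 v=6: → [3,14); WM=7
i=4 t=9 v=6: → [3,15); WM=7
i=5 t=10 v=9: → [3,16); WM=9
i=6 t=18 v=8: → [18,24); WM=9
i=7 t=1 v=1: DROP (t<9-2); WM=17
i=8 t=13 v=1: DROP (t<17-2); WM=17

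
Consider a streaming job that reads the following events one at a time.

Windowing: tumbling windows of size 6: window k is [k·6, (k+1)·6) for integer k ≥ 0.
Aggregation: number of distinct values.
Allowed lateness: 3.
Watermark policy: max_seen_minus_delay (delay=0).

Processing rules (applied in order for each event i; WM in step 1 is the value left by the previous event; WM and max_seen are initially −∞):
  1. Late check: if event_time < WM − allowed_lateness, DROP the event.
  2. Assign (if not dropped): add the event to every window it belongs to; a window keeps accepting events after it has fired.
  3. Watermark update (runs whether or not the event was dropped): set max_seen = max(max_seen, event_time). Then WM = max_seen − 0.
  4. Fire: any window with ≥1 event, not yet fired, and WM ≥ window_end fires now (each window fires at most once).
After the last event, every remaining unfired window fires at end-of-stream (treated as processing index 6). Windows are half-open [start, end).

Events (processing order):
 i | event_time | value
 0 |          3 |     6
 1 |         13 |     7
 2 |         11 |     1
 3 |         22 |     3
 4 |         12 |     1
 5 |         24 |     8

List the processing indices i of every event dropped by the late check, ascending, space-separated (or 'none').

i=0 t=3 v=6: → [0,6); WM=3
i=1 t=13 v=7: → [12,18); WM=13; [0,6) fires=1
i=2 t=11 v=1: → [6,12); WM=13; [6,12) fires=1
i=3 t=22 v=3: → [18,24); WM=22; [12,18) fires=1
i=4 t=12 v=1: DROP (t<22-3); WM=22
i=5 t=24 v=8: → [24,30); WM=24; [18,24) fires=1

4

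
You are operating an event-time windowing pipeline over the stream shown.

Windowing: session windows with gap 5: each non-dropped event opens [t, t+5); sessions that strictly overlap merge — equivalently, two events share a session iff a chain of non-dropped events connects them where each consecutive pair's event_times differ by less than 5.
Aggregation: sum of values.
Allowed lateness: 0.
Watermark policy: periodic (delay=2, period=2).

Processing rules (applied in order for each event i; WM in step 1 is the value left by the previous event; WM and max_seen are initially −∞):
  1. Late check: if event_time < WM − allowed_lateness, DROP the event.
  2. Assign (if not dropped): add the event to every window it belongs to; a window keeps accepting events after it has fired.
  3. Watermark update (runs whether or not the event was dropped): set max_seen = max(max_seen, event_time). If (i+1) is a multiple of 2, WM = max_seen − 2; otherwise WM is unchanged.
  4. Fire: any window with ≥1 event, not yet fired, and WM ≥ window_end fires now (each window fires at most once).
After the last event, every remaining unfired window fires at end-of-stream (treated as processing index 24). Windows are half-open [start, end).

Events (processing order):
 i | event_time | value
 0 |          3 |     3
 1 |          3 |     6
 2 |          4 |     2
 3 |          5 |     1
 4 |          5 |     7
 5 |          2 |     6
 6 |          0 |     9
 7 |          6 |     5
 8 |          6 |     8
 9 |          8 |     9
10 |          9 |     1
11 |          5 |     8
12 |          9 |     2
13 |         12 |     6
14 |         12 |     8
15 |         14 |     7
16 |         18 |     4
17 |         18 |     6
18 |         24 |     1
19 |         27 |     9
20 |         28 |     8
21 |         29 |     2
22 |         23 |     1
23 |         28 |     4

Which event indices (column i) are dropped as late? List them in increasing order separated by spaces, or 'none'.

i=0 t=3 v=3: → [3,8); WM=−∞
i=1 t=3 v=6: → [3,8); WM=1
i=2 t=4 v=2: → [3,9); WM=1
i=3 t=5 v=1: → [3,10); WM=3
i=4 t=5 v=7: → [3,10); WM=3
i=5 t=2 v=6: DROP (t<3-0); WM=3
i=6 t=0 v=9: DROP (t<3-0); WM=3
i=7 t=6 v=5: → [3,11); WM=4
i=8 t=6 v=8: → [3,11); WM=4
i=9 t=8 v=9: → [3,13); WM=6
i=10 t=9 v=1: → [3,14); WM=6
i=11 t=5 v=8: DROP (t<6-0); WM=7
i=12 t=9 v=2: → [3,14); WM=7
i=13 t=12 v=6: → [3,17); WM=10
i=14 t=12 v=8: → [3,17); WM=10
i=15 t=14 v=7: → [3,19); WM=12
i=16 t=18 v=4: → [3,23); WM=12
i=17 t=18 v=6: → [3,23); WM=16
i=18 t=24 v=1: → [24,29); WM=16
i=19 t=27 v=9: → [24,32); WM=25
i=20 t=28 v=8: → [24,33); WM=25
i=21 t=29 v=2: → [24,34); WM=27
i=22 t=23 v=1: DROP (t<27-0); WM=27
i=23 t=28 v=4: → [24,34); WM=27

5 6 11 22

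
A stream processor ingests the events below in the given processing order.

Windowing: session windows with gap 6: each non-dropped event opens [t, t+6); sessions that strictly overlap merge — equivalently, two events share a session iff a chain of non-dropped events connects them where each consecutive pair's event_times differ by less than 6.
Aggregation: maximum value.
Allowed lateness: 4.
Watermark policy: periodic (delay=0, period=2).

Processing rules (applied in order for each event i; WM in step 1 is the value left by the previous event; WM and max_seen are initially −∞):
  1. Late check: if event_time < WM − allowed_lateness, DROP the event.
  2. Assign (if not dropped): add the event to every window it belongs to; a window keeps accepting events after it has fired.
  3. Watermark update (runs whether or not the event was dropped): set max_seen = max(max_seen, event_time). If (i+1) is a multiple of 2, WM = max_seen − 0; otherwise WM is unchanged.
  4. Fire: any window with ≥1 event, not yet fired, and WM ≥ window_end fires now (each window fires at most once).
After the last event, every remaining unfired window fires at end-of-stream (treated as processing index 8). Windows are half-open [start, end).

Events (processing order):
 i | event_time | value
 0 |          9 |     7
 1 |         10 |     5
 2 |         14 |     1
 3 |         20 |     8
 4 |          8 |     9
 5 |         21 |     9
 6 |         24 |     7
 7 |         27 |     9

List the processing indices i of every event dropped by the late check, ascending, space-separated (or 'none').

i=0 t=9 v=7: → [9,15); WM=−∞
i=1 t=10 v=5: → [9,16); WM=10
i=2 t=14 v=1: → [9,20); WM=10
i=3 t=20 v=8: → [20,26); WM=20
i=4 t=8 v=9: DROP (t<20-4); WM=20
i=5 t=21 v=9: → [20,27); WM=21
i=6 t=24 v=7: → [20,30); WM=21
i=7 t=27 v=9: → [20,33); WM=27

4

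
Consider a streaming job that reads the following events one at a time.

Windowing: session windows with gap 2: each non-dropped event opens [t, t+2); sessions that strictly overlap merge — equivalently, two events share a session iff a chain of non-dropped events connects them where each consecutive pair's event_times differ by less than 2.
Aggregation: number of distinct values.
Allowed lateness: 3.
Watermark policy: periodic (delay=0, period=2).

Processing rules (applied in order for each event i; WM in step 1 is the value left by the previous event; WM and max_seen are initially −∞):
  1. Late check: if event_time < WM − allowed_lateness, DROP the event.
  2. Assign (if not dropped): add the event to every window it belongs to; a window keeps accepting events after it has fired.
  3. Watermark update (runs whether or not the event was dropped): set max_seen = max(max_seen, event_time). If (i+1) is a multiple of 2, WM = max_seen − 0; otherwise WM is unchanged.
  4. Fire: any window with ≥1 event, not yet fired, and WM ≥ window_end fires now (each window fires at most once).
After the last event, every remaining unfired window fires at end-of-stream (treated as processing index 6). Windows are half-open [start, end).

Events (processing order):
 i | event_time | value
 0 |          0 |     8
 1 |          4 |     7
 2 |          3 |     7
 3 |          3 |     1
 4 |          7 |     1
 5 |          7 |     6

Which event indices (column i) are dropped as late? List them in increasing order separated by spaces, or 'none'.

none

i=0 t=0 v=8: → [0,2); WM=−∞
i=1 t=4 v=7: → [4,6); WM=4
i=2 t=3 v=7: → [3,6); WM=4
i=3 t=3 v=1: → [3,6); WM=4
i=4 t=7 v=1: → [7,9); WM=4
i=5 t=7 v=6: → [7,9); WM=7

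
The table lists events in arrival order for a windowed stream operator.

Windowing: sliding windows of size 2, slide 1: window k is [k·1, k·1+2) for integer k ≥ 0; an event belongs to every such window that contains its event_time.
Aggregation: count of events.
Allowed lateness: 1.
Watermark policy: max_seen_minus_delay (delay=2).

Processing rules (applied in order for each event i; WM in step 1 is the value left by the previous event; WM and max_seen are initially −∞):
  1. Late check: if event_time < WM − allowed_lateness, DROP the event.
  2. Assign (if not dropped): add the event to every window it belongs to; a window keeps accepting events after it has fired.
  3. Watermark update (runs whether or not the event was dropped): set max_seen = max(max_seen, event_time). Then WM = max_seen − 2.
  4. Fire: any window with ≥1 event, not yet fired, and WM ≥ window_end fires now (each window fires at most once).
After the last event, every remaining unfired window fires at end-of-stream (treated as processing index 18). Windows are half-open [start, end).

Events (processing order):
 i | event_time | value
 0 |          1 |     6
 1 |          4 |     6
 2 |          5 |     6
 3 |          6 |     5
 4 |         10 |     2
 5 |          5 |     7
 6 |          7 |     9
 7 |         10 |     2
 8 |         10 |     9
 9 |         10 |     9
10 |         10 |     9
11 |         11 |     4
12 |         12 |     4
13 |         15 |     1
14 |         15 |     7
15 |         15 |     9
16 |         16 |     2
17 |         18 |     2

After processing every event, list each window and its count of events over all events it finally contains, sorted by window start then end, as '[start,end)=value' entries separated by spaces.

i=0 t=1 v=6: → [1,3),[0,2); WM=-1
i=1 t=4 v=6: → [4,6),[3,5); WM=2; [0,2) fires=1
i=2 t=5 v=6: → [5,7),[4,6); WM=3; [1,3) fires=1
i=3 t=6 v=5: → [6,8),[5,7); WM=4
i=4 t=10 v=2: → [10,12),[9,11); WM=8; [3,5) fires=1 [4,6) fires=2 [5,7) fires=2 [6,8) fires=1
i=5 t=5 v=7: DROP (t<8-1); WM=8
i=6 t=7 v=9: → [7,9),[6,8); WM=8
i=7 t=10 v=2: → [10,12),[9,11); WM=8
i=8 t=10 v=9: → [10,12),[9,11); WM=8
i=9 t=10 v=9: → [10,12),[9,11); WM=8
i=10 t=10 v=9: → [10,12),[9,11); WM=8
i=11 t=11 v=4: → [11,13),[10,12); WM=9; [7,9) fires=1
i=12 t=12 v=4: → [12,14),[11,13); WM=10
i=13 t=15 v=1: → [15,17),[14,16); WM=13; [9,11) fires=5 [10,12) fires=6 [11,13) fires=2
i=14 t=15 v=7: → [15,17),[14,16); WM=13
i=15 t=15 v=9: → [15,17),[14,16); WM=13
i=16 t=16 v=2: → [16,18),[15,17); WM=14; [12,14) fires=1
i=17 t=18 v=2: → [18,20),[17,19); WM=16; [14,16) fires=3

[0,2)=1 [1,3)=1 [3,5)=1 [4,6)=2 [5,7)=2 [6,8)=2 [7,9)=1 [9,11)=5 [10,12)=6 [11,13)=2 [12,14)=1 [14,16)=3 [15,17)=4 [16,18)=1 [17,19)=1 [18,20)=1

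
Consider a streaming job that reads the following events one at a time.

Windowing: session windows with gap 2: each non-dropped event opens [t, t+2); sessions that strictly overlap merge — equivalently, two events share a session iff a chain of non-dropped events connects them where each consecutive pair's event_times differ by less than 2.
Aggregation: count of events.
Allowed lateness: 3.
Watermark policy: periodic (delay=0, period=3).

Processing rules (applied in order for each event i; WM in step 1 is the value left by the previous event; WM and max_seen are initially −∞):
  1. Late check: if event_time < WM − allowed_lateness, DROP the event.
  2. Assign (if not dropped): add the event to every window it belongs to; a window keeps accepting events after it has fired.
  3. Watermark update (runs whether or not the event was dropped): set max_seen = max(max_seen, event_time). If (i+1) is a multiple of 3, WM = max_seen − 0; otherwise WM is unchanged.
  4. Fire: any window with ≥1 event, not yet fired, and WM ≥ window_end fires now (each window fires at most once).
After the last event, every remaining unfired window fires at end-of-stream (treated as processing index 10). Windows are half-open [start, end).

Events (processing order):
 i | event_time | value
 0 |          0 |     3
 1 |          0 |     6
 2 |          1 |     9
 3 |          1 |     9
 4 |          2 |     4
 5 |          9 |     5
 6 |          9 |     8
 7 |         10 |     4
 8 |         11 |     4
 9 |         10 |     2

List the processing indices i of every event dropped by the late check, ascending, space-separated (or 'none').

none

i=0 t=0 v=3: → [0,2); WM=−∞
i=1 t=0 v=6: → [0,2); WM=−∞
i=2 t=1 v=9: → [0,3); WM=1
i=3 t=1 v=9: → [0,3); WM=1
i=4 t=2 v=4: → [0,4); WM=1
i=5 t=9 v=5: → [9,11); WM=9
i=6 t=9 v=8: → [9,11); WM=9
i=7 t=10 v=4: → [9,12); WM=9
i=8 t=11 v=4: → [9,13); WM=11
i=9 t=10 v=2: → [9,13); WM=11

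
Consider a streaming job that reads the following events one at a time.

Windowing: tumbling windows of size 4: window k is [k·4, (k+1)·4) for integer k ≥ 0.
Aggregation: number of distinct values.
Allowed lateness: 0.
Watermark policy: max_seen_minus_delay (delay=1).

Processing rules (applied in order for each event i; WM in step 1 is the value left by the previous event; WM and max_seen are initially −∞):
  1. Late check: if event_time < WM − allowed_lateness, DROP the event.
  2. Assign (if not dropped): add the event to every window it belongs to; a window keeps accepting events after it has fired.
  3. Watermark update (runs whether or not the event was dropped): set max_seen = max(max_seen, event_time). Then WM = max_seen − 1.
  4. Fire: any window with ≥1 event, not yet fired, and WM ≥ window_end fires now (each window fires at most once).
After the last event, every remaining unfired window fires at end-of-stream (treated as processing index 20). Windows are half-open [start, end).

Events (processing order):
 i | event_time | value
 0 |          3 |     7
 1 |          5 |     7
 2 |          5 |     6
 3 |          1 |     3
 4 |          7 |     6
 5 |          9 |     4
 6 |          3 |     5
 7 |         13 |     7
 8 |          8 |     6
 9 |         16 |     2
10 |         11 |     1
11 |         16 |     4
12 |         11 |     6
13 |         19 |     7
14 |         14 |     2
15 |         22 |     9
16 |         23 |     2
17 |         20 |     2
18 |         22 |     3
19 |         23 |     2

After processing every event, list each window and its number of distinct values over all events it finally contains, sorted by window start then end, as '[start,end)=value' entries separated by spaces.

[0,4)=1 [4,8)=2 [8,12)=1 [12,16)=1 [16,20)=3 [20,24)=3

i=0 t=3 v=7: → [0,4); WM=2
i=1 t=5 v=7: → [4,8); WM=4; [0,4) fires=1
i=2 t=5 v=6: → [4,8); WM=4
i=3 t=1 v=3: DROP (t<4-0); WM=4
i=4 t=7 v=6: → [4,8); WM=6
i=5 t=9 v=4: → [8,12); WM=8; [4,8) fires=2
i=6 t=3 v=5: DROP (t<8-0); WM=8
i=7 t=13 v=7: → [12,16); WM=12; [8,12) fires=1
i=8 t=8 v=6: DROP (t<12-0); WM=12
i=9 t=16 v=2: → [16,20); WM=15
i=10 t=11 v=1: DROP (t<15-0); WM=15
i=11 t=16 v=4: → [16,20); WM=15
i=12 t=11 v=6: DROP (t<15-0); WM=15
i=13 t=19 v=7: → [16,20); WM=18; [12,16) fires=1
i=14 t=14 v=2: DROP (t<18-0); WM=18
i=15 t=22 v=9: → [20,24); WM=21; [16,20) fires=3
i=16 t=23 v=2: → [20,24); WM=22
i=17 t=20 v=2: DROP (t<22-0); WM=22
i=18 t=22 v=3: → [20,24); WM=22
i=19 t=23 v=2: → [20,24); WM=22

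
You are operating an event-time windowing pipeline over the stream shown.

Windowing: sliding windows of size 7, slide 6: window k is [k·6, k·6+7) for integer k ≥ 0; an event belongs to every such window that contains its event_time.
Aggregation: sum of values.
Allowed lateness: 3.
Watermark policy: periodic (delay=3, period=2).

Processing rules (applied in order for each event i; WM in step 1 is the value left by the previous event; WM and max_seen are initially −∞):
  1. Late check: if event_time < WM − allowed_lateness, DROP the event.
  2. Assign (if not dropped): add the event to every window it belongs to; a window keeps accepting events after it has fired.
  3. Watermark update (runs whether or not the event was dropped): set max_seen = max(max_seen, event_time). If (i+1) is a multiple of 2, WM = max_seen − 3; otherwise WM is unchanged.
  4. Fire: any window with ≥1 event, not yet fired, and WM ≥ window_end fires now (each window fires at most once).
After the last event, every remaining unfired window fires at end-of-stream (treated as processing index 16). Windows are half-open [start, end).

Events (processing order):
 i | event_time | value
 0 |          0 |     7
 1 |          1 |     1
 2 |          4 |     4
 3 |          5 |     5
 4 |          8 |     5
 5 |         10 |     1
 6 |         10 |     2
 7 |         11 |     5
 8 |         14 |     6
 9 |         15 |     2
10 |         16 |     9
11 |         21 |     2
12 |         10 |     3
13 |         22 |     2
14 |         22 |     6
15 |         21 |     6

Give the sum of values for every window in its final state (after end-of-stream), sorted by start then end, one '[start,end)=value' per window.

[0,7)=17 [6,13)=13 [12,19)=17 [18,25)=16

i=0 t=0 v=7: → [0,7); WM=−∞
i=1 t=1 v=1: → [0,7); WM=-2
i=2 t=4 v=4: → [0,7); WM=-2
i=3 t=5 v=5: → [0,7); WM=2
i=4 t=8 v=5: → [6,13); WM=2
i=5 t=10 v=1: → [6,13); WM=7; [0,7) fires=17
i=6 t=10 v=2: → [6,13); WM=7
i=7 t=11 v=5: → [6,13); WM=8
i=8 t=14 v=6: → [12,19); WM=8
i=9 t=15 v=2: → [12,19); WM=12
i=10 t=16 v=9: → [12,19); WM=12
i=11 t=21 v=2: → [18,25); WM=18; [6,13) fires=13
i=12 t=10 v=3: DROP (t<18-3); WM=18
i=13 t=22 v=2: → [18,25); WM=19; [12,19) fires=17
i=14 t=22 v=6: → [18,25); WM=19
i=15 t=21 v=6: → [18,25); WM=19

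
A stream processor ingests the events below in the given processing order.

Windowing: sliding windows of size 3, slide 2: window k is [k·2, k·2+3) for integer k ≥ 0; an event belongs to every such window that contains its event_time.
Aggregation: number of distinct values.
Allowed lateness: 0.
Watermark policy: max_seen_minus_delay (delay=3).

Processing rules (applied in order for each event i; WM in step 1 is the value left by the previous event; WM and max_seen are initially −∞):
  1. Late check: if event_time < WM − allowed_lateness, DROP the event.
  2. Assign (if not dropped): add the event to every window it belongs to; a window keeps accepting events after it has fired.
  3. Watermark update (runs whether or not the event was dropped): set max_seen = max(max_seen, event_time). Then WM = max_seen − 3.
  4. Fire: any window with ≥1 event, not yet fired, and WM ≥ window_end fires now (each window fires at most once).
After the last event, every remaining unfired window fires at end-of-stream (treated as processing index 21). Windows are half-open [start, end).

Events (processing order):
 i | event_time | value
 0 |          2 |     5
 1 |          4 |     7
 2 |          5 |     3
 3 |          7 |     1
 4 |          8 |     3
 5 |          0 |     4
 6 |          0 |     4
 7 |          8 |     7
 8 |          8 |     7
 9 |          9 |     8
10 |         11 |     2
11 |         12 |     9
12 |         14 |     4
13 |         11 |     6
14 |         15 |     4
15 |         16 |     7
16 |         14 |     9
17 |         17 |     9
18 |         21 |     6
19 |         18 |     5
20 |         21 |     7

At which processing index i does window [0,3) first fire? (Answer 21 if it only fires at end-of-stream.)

3

i=0 t=2 v=5: → [2,5),[0,3); WM=-1
i=1 t=4 v=7: → [4,7),[2,5); WM=1
i=2 t=5 v=3: → [4,7); WM=2
i=3 t=7 v=1: → [6,9); WM=4; [0,3) fires=1
i=4 t=8 v=3: → [8,11),[6,9); WM=5; [2,5) fires=2
i=5 t=0 v=4: DROP (t<5-0); WM=5
i=6 t=0 v=4: DROP (t<5-0); WM=5
i=7 t=8 v=7: → [8,11),[6,9); WM=5
i=8 t=8 v=7: → [8,11),[6,9); WM=5
i=9 t=9 v=8: → [8,11); WM=6
i=10 t=11 v=2: → [10,13); WM=8; [4,7) fires=2
i=11 t=12 v=9: → [12,15),[10,13); WM=9; [6,9) fires=3
i=12 t=14 v=4: → [14,17),[12,15); WM=11; [8,11) fires=3
i=13 t=11 v=6: → [10,13); WM=11
i=14 t=15 v=4: → [14,17); WM=12
i=15 t=16 v=7: → [16,19),[14,17); WM=13; [10,13) fires=3
i=16 t=14 v=9: → [14,17),[12,15); WM=13
i=17 t=17 v=9: → [16,19); WM=14
i=18 t=21 v=6: → [20,23); WM=18; [12,15) fires=2 [14,17) fires=3
i=19 t=18 v=5: → [18,21),[16,19); WM=18
i=20 t=21 v=7: → [20,23); WM=18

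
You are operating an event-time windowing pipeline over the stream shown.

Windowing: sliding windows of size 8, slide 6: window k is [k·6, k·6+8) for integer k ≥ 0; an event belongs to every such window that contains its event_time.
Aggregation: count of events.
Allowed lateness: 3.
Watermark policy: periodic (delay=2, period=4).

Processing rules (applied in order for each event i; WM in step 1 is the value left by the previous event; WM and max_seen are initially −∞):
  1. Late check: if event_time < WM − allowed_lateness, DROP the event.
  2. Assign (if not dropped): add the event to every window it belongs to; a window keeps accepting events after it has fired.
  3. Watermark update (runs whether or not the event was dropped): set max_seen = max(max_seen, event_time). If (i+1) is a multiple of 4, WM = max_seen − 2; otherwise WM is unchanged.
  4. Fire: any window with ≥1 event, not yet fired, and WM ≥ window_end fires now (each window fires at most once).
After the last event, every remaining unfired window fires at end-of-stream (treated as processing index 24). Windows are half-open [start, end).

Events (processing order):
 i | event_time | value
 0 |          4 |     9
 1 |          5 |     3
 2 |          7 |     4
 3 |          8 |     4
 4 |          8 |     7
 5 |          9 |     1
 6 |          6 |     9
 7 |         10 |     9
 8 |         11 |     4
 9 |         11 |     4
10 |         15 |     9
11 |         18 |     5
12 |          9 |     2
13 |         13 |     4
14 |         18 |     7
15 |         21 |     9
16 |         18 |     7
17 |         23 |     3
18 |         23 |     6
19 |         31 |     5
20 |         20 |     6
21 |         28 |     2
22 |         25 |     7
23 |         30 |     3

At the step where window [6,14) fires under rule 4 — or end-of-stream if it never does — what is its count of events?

i=0 t=4 v=9: → [0,8); WM=−∞
i=1 t=5 v=3: → [0,8); WM=−∞
i=2 t=7 v=4: → [6,14),[0,8); WM=−∞
i=3 t=8 v=4: → [6,14); WM=6
i=4 t=8 v=7: → [6,14); WM=6
i=5 t=9 v=1: → [6,14); WM=6
i=6 t=6 v=9: → [6,14),[0,8); WM=6
i=7 t=10 v=9: → [6,14); WM=8; [0,8) fires=4
i=8 t=11 v=4: → [6,14); WM=8
i=9 t=11 v=4: → [6,14); WM=8
i=10 t=15 v=9: → [12,20); WM=8
i=11 t=18 v=5: → [18,26),[12,20); WM=16; [6,14) fires=8
i=12 t=9 v=2: DROP (t<16-3); WM=16
i=13 t=13 v=4: → [12,20),[6,14); WM=16
i=14 t=18 v=7: → [18,26),[12,20); WM=16
i=15 t=21 v=9: → [18,26); WM=19
i=16 t=18 v=7: → [18,26),[12,20); WM=19
i=17 t=23 v=3: → [18,26); WM=19
i=18 t=23 v=6: → [18,26); WM=19
i=19 t=31 v=5: → [30,38),[24,32); WM=29; [12,20) fires=5 [18,26) fires=6
i=20 t=20 v=6: DROP (t<29-3); WM=29
i=21 t=28 v=2: → [24,32); WM=29
i=22 t=25 v=7: DROP (t<29-3); WM=29
i=23 t=30 v=3: → [30,38),[24,32); WM=29

8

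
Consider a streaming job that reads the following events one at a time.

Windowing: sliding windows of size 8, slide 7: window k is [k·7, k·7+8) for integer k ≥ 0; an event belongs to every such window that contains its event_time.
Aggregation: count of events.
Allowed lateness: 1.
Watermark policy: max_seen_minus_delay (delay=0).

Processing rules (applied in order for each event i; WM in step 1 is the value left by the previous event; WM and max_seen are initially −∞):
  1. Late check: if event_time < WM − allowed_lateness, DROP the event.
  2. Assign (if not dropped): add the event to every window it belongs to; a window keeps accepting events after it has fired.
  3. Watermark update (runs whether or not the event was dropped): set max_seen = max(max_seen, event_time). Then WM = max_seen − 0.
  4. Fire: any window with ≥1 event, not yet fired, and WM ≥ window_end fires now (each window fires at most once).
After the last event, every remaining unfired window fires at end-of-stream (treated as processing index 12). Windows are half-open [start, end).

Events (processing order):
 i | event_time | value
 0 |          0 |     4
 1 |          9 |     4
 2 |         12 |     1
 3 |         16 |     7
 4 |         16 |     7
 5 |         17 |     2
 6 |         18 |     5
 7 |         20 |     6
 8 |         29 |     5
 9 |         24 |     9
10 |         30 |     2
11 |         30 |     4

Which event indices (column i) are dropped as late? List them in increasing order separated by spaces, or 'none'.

i=0 t=0 v=4: → [0,8); WM=0
i=1 t=9 v=4: → [7,15); WM=9; [0,8) fires=1
i=2 t=12 v=1: → [7,15); WM=12
i=3 t=16 v=7: → [14,22); WM=16; [7,15) fires=2
i=4 t=16 v=7: → [14,22); WM=16
i=5 t=17 v=2: → [14,22); WM=17
i=6 t=18 v=5: → [14,22); WM=18
i=7 t=20 v=6: → [14,22); WM=20
i=8 t=29 v=5: → [28,36); WM=29; [14,22) fires=5
i=9 t=24 v=9: DROP (t<29-1); WM=29
i=10 t=30 v=2: → [28,36); WM=30
i=11 t=30 v=4: → [28,36); WM=30

9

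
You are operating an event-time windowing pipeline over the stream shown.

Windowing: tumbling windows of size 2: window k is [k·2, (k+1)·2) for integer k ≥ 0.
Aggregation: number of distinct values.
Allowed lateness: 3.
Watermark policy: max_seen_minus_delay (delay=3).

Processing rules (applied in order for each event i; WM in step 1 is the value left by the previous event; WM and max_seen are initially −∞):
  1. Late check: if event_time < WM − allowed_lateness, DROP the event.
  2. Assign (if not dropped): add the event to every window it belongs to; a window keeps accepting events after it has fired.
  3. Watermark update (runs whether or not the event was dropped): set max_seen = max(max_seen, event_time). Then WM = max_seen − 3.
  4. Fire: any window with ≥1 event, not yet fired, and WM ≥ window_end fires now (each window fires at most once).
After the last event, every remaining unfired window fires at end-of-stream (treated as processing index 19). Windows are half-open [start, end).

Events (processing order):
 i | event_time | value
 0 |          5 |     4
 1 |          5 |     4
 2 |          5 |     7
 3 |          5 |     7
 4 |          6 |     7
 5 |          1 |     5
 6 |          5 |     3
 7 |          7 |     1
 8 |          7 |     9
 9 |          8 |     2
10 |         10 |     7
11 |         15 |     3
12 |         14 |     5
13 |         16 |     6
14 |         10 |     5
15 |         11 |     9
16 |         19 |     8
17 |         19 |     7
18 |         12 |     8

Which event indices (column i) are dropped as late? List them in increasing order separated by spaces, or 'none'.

18

i=0 t=5 v=4: → [4,6); WM=2
i=1 t=5 v=4: → [4,6); WM=2
i=2 t=5 v=7: → [4,6); WM=2
i=3 t=5 v=7: → [4,6); WM=2
i=4 t=6 v=7: → [6,8); WM=3
i=5 t=1 v=5: → [0,2); WM=3; [0,2) fires=1
i=6 t=5 v=3: → [4,6); WM=3
i=7 t=7 v=1: → [6,8); WM=4
i=8 t=7 v=9: → [6,8); WM=4
i=9 t=8 v=2: → [8,10); WM=5
i=10 t=10 v=7: → [10,12); WM=7; [4,6) fires=3
i=11 t=15 v=3: → [14,16); WM=12; [6,8) fires=3 [8,10) fires=1 [10,12) fires=1
i=12 t=14 v=5: → [14,16); WM=12
i=13 t=16 v=6: → [16,18); WM=13
i=14 t=10 v=5: → [10,12); WM=13
i=15 t=11 v=9: → [10,12); WM=13
i=16 t=19 v=8: → [18,20); WM=16; [14,16) fires=2
i=17 t=19 v=7: → [18,20); WM=16
i=18 t=12 v=8: DROP (t<16-3); WM=16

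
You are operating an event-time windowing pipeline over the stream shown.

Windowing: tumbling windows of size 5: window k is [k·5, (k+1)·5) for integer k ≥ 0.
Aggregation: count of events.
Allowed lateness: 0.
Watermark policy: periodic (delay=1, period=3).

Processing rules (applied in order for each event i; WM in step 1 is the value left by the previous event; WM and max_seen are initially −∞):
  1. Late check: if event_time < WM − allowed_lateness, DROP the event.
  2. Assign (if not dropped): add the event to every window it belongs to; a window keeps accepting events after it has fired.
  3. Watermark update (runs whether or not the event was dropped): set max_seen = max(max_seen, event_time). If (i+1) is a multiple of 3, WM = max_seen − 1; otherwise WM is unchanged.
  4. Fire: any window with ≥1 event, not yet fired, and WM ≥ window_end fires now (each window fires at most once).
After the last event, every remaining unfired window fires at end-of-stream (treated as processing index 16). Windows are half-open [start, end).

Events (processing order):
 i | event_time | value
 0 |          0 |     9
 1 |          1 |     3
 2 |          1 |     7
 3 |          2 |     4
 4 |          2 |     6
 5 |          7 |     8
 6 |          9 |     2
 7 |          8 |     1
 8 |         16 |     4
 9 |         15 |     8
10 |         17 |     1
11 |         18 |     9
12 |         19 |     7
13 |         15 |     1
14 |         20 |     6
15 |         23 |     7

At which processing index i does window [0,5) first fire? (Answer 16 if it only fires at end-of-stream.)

i=0 t=0 v=9: → [0,5); WM=−∞
i=1 t=1 v=3: → [0,5); WM=−∞
i=2 t=1 v=7: → [0,5); WM=0
i=3 t=2 v=4: → [0,5); WM=0
i=4 t=2 v=6: → [0,5); WM=0
i=5 t=7 v=8: → [5,10); WM=6; [0,5) fires=5
i=6 t=9 v=2: → [5,10); WM=6
i=7 t=8 v=1: → [5,10); WM=6
i=8 t=16 v=4: → [15,20); WM=15; [5,10) fires=3
i=9 t=15 v=8: → [15,20); WM=15
i=10 t=17 v=1: → [15,20); WM=15
i=11 t=18 v=9: → [15,20); WM=17
i=12 t=19 v=7: → [15,20); WM=17
i=13 t=15 v=1: DROP (t<17-0); WM=17
i=14 t=20 v=6: → [20,25); WM=19
i=15 t=23 v=7: → [20,25); WM=19

5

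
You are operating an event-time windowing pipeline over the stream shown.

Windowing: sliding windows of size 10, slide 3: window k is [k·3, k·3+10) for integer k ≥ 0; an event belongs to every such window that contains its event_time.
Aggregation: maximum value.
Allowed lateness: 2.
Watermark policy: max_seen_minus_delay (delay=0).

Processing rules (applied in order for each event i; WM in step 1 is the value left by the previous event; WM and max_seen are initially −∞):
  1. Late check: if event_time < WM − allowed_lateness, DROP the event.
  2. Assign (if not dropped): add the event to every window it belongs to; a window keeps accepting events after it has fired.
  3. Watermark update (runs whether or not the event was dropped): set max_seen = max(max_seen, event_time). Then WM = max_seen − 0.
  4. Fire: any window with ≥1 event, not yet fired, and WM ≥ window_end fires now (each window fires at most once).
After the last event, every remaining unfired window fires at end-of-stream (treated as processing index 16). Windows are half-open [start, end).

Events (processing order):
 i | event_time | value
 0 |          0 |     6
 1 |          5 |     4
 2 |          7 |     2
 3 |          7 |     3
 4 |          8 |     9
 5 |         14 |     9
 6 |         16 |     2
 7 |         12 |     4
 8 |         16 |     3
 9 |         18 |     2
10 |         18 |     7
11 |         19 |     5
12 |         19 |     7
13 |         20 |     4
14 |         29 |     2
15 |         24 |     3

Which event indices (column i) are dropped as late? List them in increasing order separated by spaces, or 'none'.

7 15

i=0 t=0 v=6: → [0,10); WM=0
i=1 t=5 v=4: → [3,13),[0,10); WM=5
i=2 t=7 v=2: → [6,16),[3,13),[0,10); WM=7
i=3 t=7 v=3: → [6,16),[3,13),[0,10); WM=7
i=4 t=8 v=9: → [6,16),[3,13),[0,10); WM=8
i=5 t=14 v=9: → [12,22),[9,19),[6,16); WM=14; [0,10) fires=9 [3,13) fires=9
i=6 t=16 v=2: → [15,25),[12,22),[9,19); WM=16; [6,16) fires=9
i=7 t=12 v=4: DROP (t<16-2); WM=16
i=8 t=16 v=3: → [15,25),[12,22),[9,19); WM=16
i=9 t=18 v=2: → [18,28),[15,25),[12,22),[9,19); WM=18
i=10 t=18 v=7: → [18,28),[15,25),[12,22),[9,19); WM=18
i=11 t=19 v=5: → [18,28),[15,25),[12,22); WM=19; [9,19) fires=9
i=12 t=19 v=7: → [18,28),[15,25),[12,22); WM=19
i=13 t=20 v=4: → [18,28),[15,25),[12,22); WM=20
i=14 t=29 v=2: → [27,37),[24,34),[21,31); WM=29; [12,22) fires=9 [15,25) fires=7 [18,28) fires=7
i=15 t=24 v=3: DROP (t<29-2); WM=29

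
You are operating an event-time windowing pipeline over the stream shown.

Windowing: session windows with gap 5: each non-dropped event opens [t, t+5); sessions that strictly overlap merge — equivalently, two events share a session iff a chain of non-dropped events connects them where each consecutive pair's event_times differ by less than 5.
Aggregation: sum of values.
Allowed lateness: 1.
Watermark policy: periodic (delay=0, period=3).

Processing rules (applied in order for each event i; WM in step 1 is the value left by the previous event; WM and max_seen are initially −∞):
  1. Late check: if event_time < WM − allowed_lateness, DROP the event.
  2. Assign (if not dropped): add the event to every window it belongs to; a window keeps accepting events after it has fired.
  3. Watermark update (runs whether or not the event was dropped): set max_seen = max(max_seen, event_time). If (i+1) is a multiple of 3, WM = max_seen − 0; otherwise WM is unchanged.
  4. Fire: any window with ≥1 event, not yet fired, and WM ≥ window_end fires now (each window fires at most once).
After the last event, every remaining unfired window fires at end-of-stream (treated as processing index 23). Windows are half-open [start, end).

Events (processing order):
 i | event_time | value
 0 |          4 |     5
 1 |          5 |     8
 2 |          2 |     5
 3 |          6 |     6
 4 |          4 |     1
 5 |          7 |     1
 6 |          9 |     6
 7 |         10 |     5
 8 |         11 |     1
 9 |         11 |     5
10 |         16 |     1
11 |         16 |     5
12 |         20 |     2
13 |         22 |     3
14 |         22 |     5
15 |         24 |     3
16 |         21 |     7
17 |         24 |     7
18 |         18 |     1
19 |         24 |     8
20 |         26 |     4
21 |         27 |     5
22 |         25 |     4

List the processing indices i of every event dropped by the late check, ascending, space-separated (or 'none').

18

i=0 t=4 v=5: → [4,9); WM=−∞
i=1 t=5 v=8: → [4,10); WM=−∞
i=2 t=2 v=5: → [2,10); WM=5
i=3 t=6 v=6: → [2,11); WM=5
i=4 t=4 v=1: → [2,11); WM=5
i=5 t=7 v=1: → [2,12); WM=7
i=6 t=9 v=6: → [2,14); WM=7
i=7 t=10 v=5: → [2,15); WM=7
i=8 t=11 v=1: → [2,16); WM=11
i=9 t=11 v=5: → [2,16); WM=11
i=10 t=16 v=1: → [16,21); WM=11
i=11 t=16 v=5: → [16,21); WM=16
i=12 t=20 v=2: → [16,25); WM=16
i=13 t=22 v=3: → [16,27); WM=16
i=14 t=22 v=5: → [16,27); WM=22
i=15 t=24 v=3: → [16,29); WM=22
i=16 t=21 v=7: → [16,29); WM=22
i=17 t=24 v=7: → [16,29); WM=24
i=18 t=18 v=1: DROP (t<24-1); WM=24
i=19 t=24 v=8: → [16,29); WM=24
i=20 t=26 v=4: → [16,31); WM=26
i=21 t=27 v=5: → [16,32); WM=26
i=22 t=25 v=4: → [16,32); WM=26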